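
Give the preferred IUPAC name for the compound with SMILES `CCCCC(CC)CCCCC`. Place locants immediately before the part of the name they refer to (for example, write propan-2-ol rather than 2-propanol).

The parent chain contains 10 carbons (decane).
Choose the numbering such that the substituent locant set {5} is lower than {6} at the first point of difference.
That gives an ethyl group at C-5.
The name is 5-ethyldecane.

5-ethyldecane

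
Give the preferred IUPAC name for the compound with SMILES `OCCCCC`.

The longest chain bearing the –OH group is 5 carbons long (pentane).
The principal characteristic group is an alcohol (–OH), named with the suffix -ol.
Number the chain so that numbering from this end puts the hydroxyl group at C-1 rather than C-5.
With this numbering: the hydroxyl at C-1.
The name is pentan-1-ol.

pentan-1-ol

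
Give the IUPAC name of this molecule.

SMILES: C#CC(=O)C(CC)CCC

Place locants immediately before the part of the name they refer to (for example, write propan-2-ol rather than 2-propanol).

The longest chain bearing the carbonyl and the multiple bond is 7 carbons long (heptane).
A ketone (C=O on an internal carbon) is the principal characteristic group, giving the suffix -one.
There is one C≡C triple bond, indicated by the ending -yne.
Choose the numbering such that numbering from this end puts the carbonyl group at C-3 rather than C-5.
This places the carbonyl at C-3; the triple bond between C-1 and C-2; an ethyl group at C-4.
The name is 4-ethylhept-1-yn-3-one.

4-ethylhept-1-yn-3-one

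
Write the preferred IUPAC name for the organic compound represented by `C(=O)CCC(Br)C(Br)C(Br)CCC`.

The longest chain bearing the –CHO group is 9 carbons long (nonane).
An aldehyde (terminal –CHO) is the principal characteristic group, giving the suffix -al.
The numbering direction is chosen so that the aldehyde carbon is C-1 by definition.
This places bromo groups at C-4 and C-5 and C-6.
Putting it together: 4,5,6-tribromononanal.

4,5,6-tribromononanal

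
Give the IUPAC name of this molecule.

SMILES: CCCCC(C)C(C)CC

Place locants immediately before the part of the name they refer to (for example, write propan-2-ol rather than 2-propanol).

3,4-dimethyloctane

The longest carbon chain is 8 atoms: the parent is octane.
Number the chain so that the substituent locant set {3,4} is lower than {5,6} at the first point of difference.
With this numbering: methyl groups at C-3 and C-4.
Assembling the pieces gives 3,4-dimethyloctane.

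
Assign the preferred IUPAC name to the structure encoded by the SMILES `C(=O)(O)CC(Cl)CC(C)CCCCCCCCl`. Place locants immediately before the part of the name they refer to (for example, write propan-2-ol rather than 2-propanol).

3,12-dichloro-5-methyldodecanoic acid

Counting along the main chain through the –COOH group gives 12 carbons: the parent is dodecane.
The highest-priority functional group is a carboxylic acid (terminal –COOH), so the name ends in -oic acid.
The numbering direction is chosen so that the carboxylic acid carbon is C-1 by definition.
That gives chloro groups at C-3 and C-12; a methyl group at C-5.
Prefixes are listed alphabetically: chloro, methyl.
The name is 3,12-dichloro-5-methyldodecanoic acid.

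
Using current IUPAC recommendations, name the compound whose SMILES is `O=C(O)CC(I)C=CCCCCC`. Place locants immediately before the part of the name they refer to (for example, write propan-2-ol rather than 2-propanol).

The longest chain bearing the –COOH group and the multiple bond is 10 carbons long (decane).
The highest-priority functional group is a carboxylic acid (terminal –COOH), so the name ends in -oic acid.
A C=C double bond in the chain gives the infix -ene-.
Number the chain so that the carboxylic acid carbon is C-1 by definition.
That gives the double bond between C-4 and C-5; an iodo group at C-3.
Putting it together: 3-iododec-4-enoic acid.

3-iododec-4-enoic acid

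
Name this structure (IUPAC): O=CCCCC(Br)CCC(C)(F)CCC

5-bromo-8-fluoro-8-methylundecanal

The longest carbon chain that includes the –CHO group has 11 carbons, so the parent hydride is undecane.
The principal characteristic group is an aldehyde (terminal –CHO), named with the suffix -al.
Number the chain so that the aldehyde carbon is C-1 by definition.
That gives a bromo group at C-5; a fluoro group at C-8; a methyl group at C-8.
The substituents are ordered alphabetically, ignoring any di-/tri- multipliers.
The name is 5-bromo-8-fluoro-8-methylundecanal.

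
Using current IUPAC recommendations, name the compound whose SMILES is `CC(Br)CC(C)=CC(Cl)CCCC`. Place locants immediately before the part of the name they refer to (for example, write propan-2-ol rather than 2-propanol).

2-bromo-6-chloro-4-methyldec-4-ene

The longest chain bearing the multiple bond is 10 carbons long (decane).
A C=C double bond in the chain gives the infix -ene-.
Number the chain so that numbering from this end puts the double bond at C-4 rather than C-6.
That gives the double bond between C-4 and C-5; a bromo group at C-2; a chloro group at C-6; a methyl group at C-4.
The substituents are ordered alphabetically, ignoring any di-/tri- multipliers.
Assembling the pieces gives 2-bromo-6-chloro-4-methyldec-4-ene.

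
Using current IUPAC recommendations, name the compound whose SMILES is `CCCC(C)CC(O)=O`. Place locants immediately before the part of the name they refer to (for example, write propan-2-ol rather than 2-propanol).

3-methylhexanoic acid

The longest chain bearing the –COOH group is 6 carbons long (hexane).
The principal characteristic group is a carboxylic acid (terminal –COOH), named with the suffix -oic acid.
Number the chain so that the carboxylic acid carbon is C-1 by definition.
That gives a methyl group at C-3.
Putting it together: 3-methylhexanoic acid.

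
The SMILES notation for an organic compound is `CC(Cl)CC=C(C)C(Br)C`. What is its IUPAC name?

2-bromo-6-chloro-3-methylhept-3-ene

The longest carbon chain that includes the multiple bond has 7 carbons, so the parent hydride is heptane.
A C=C double bond in the chain gives the infix -ene-.
Choose the numbering such that numbering from this end puts the double bond at C-3 rather than C-4.
With this numbering: the double bond between C-3 and C-4; a bromo group at C-2; a chloro group at C-6; a methyl group at C-3.
Substituent prefixes are cited in alphabetical order (multiplying prefixes like di-/tri- are ignored for ordering).
Assembling the pieces gives 2-bromo-6-chloro-3-methylhept-3-ene.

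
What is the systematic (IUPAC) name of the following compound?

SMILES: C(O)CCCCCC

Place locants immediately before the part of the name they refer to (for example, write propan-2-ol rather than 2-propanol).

The longest carbon chain that includes the –OH group has 7 carbons, so the parent hydride is heptane.
The principal characteristic group is an alcohol (–OH), named with the suffix -ol.
Choose the numbering such that numbering from this end puts the hydroxyl group at C-1 rather than C-7.
This places the hydroxyl at C-1.
The name is heptan-1-ol.

heptan-1-ol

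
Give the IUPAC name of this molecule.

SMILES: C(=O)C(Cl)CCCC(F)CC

2-chloro-6-fluorooctanal

The longest chain bearing the –CHO group is 8 carbons long (octane).
The principal characteristic group is an aldehyde (terminal –CHO), named with the suffix -al.
Number the chain so that the aldehyde carbon is C-1 by definition.
With this numbering: a chloro group at C-2; a fluoro group at C-6.
The substituents are ordered alphabetically, ignoring any di-/tri- multipliers.
The name is 2-chloro-6-fluorooctanal.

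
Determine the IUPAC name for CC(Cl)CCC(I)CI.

5-chloro-1,2-diiodohexane

The longest carbon chain is 6 atoms: the parent is hexane.
The numbering direction is chosen so that the substituent locant set {1,2,5} is lower than {2,5,6} at the first point of difference.
This places a chloro group at C-5; iodo groups at C-1 and C-2.
The substituents are ordered alphabetically, ignoring any di-/tri- multipliers.
Assembling the pieces gives 5-chloro-1,2-diiodohexane.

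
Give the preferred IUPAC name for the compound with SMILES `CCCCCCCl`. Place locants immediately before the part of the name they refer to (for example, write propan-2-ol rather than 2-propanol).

The longest carbon chain is 6 atoms: the parent is hexane.
Choose the numbering such that the substituent locant set {1} is lower than {6} at the first point of difference.
That gives a chloro group at C-1.
Assembling the pieces gives 1-chlorohexane.

1-chlorohexane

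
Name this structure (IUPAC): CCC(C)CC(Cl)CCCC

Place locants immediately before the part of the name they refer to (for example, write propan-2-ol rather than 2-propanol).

The parent chain contains 9 carbons (nonane).
The numbering direction is chosen so that the substituent locant set {3,5} is lower than {5,7} at the first point of difference.
With this numbering: a chloro group at C-5; a methyl group at C-3.
Prefixes are listed alphabetically: chloro, methyl.
Assembling the pieces gives 5-chloro-3-methylnonane.

5-chloro-3-methylnonane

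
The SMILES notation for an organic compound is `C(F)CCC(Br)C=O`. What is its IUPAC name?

2-bromo-5-fluoropentanal

Counting along the main chain through the –CHO group gives 5 carbons: the parent is pentane.
An aldehyde (terminal –CHO) is the principal characteristic group, giving the suffix -al.
Choose the numbering such that the aldehyde carbon is C-1 by definition.
This places a bromo group at C-2; a fluoro group at C-5.
Substituent prefixes are cited in alphabetical order (multiplying prefixes like di-/tri- are ignored for ordering).
Putting it together: 2-bromo-5-fluoropentanal.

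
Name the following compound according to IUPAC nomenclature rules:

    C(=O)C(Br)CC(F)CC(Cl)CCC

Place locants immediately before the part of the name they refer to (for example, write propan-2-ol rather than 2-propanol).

The longest carbon chain that includes the –CHO group has 9 carbons, so the parent hydride is nonane.
The principal characteristic group is an aldehyde (terminal –CHO), named with the suffix -al.
The numbering direction is chosen so that the aldehyde carbon is C-1 by definition.
This places a bromo group at C-2; a chloro group at C-6; a fluoro group at C-4.
Prefixes are listed alphabetically: bromo, chloro, fluoro.
The name is 2-bromo-6-chloro-4-fluorononanal.

2-bromo-6-chloro-4-fluorononanal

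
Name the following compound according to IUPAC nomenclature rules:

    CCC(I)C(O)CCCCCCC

3-iodoundecan-4-ol

The longest carbon chain that includes the –OH group has 11 carbons, so the parent hydride is undecane.
An alcohol (–OH) is the principal characteristic group, giving the suffix -ol.
Number the chain so that numbering from this end puts the hydroxyl group at C-4 rather than C-8.
That gives the hydroxyl at C-4; an iodo group at C-3.
Assembling the pieces gives 3-iodoundecan-4-ol.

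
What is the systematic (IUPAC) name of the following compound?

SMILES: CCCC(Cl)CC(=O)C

The longest chain bearing the carbonyl is 7 carbons long (heptane).
A ketone (C=O on an internal carbon) is the principal characteristic group, giving the suffix -one.
The numbering direction is chosen so that numbering from this end puts the carbonyl group at C-2 rather than C-6.
With this numbering: the carbonyl at C-2; a chloro group at C-4.
Assembling the pieces gives 4-chloroheptan-2-one.

4-chloroheptan-2-one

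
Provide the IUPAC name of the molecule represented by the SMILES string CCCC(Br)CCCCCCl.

6-bromo-1-chlorononane

The longest carbon chain is 9 atoms: the parent is nonane.
Number the chain so that the substituent locant set {1,6} is lower than {4,9} at the first point of difference.
This places a bromo group at C-6; a chloro group at C-1.
The substituents are ordered alphabetically, ignoring any di-/tri- multipliers.
Putting it together: 6-bromo-1-chlorononane.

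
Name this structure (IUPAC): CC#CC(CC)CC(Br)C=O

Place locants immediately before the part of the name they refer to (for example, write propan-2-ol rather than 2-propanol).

The longest carbon chain that includes the –CHO group and the multiple bond has 7 carbons, so the parent hydride is heptane.
The highest-priority functional group is an aldehyde (terminal –CHO), so the name ends in -al.
A C≡C triple bond in the chain gives the infix -yne-.
Choose the numbering such that the aldehyde carbon is C-1 by definition.
That gives the triple bond between C-5 and C-6; a bromo group at C-2; an ethyl group at C-4.
Prefixes are listed alphabetically: bromo, ethyl.
The name is 2-bromo-4-ethylhept-5-ynal.

2-bromo-4-ethylhept-5-ynal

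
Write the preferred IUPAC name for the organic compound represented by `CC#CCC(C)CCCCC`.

The longest carbon chain that includes the multiple bond has 10 carbons, so the parent hydride is decane.
A C≡C triple bond in the chain gives the infix -yne-.
Choose the numbering such that numbering from this end puts the triple bond at C-2 rather than C-8.
This places the triple bond between C-2 and C-3; a methyl group at C-5.
Assembling the pieces gives 5-methyldec-2-yne.

5-methyldec-2-yne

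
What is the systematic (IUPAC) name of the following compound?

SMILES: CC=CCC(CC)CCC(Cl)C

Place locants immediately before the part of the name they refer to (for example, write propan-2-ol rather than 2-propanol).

8-chloro-5-ethylnon-2-ene

Counting along the main chain through the multiple bond gives 9 carbons: the parent is nonane.
The chain contains a C=C double bond, so the unsaturation ending is -ene.
The numbering direction is chosen so that numbering from this end puts the double bond at C-2 rather than C-7.
That gives the double bond between C-2 and C-3; a chloro group at C-8; an ethyl group at C-5.
The substituents are ordered alphabetically, ignoring any di-/tri- multipliers.
Assembling the pieces gives 8-chloro-5-ethylnon-2-ene.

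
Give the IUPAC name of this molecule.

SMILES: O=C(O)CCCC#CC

The longest chain bearing the –COOH group and the multiple bond is 7 carbons long (heptane).
A carboxylic acid (terminal –COOH) is the principal characteristic group, giving the suffix -oic acid.
The chain contains a C≡C triple bond, so the unsaturation ending is -yne.
Choose the numbering such that the carboxylic acid carbon is C-1 by definition.
This places the triple bond between C-5 and C-6.
The name is hept-5-ynoic acid.

hept-5-ynoic acid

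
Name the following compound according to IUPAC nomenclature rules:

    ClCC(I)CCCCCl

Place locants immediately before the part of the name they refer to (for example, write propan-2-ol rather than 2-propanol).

The parent chain contains 6 carbons (hexane).
The numbering direction is chosen so that the substituent locant set {1,2,6} is lower than {1,5,6} at the first point of difference.
That gives chloro groups at C-1 and C-6; an iodo group at C-2.
The substituents are ordered alphabetically, ignoring any di-/tri- multipliers.
The name is 1,6-dichloro-2-iodohexane.

1,6-dichloro-2-iodohexane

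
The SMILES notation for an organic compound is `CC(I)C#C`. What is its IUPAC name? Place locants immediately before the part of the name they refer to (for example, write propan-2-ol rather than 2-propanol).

The longest carbon chain that includes the multiple bond has 4 carbons, so the parent hydride is butane.
A C≡C triple bond in the chain gives the infix -yne-.
The numbering direction is chosen so that numbering from this end puts the triple bond at C-1 rather than C-3.
With this numbering: the triple bond between C-1 and C-2; an iodo group at C-3.
The name is 3-iodobut-1-yne.

3-iodobut-1-yne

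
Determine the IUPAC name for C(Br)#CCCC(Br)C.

1,5-dibromohex-1-yne

The longest carbon chain that includes the multiple bond has 6 carbons, so the parent hydride is hexane.
There is one C≡C triple bond, indicated by the ending -yne.
Choose the numbering such that numbering from this end puts the triple bond at C-1 rather than C-5.
With this numbering: the triple bond between C-1 and C-2; bromo groups at C-1 and C-5.
Assembling the pieces gives 1,5-dibromohex-1-yne.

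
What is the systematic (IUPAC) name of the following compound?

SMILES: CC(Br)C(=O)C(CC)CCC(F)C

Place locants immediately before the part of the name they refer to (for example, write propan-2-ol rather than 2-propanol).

2-bromo-4-ethyl-7-fluorooctan-3-one

The longest chain bearing the carbonyl is 8 carbons long (octane).
A ketone (C=O on an internal carbon) is the principal characteristic group, giving the suffix -one.
Choose the numbering such that numbering from this end puts the carbonyl group at C-3 rather than C-6.
This places the carbonyl at C-3; a bromo group at C-2; an ethyl group at C-4; a fluoro group at C-7.
Prefixes are listed alphabetically: bromo, ethyl, fluoro.
Assembling the pieces gives 2-bromo-4-ethyl-7-fluorooctan-3-one.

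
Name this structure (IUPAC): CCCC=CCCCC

The longest carbon chain that includes the multiple bond has 9 carbons, so the parent hydride is nonane.
There is one C=C double bond, indicated by the ending -ene.
Number the chain so that numbering from this end puts the double bond at C-4 rather than C-5.
This places the double bond between C-4 and C-5.
Putting it together: non-4-ene.

non-4-ene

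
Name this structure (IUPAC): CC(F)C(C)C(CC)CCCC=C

6-ethyl-8-fluoro-7-methylnon-1-ene

The longest carbon chain that includes the multiple bond has 9 carbons, so the parent hydride is nonane.
There is one C=C double bond, indicated by the ending -ene.
Choose the numbering such that numbering from this end puts the double bond at C-1 rather than C-8.
This places the double bond between C-1 and C-2; an ethyl group at C-6; a fluoro group at C-8; a methyl group at C-7.
Prefixes are listed alphabetically: ethyl, fluoro, methyl.
The name is 6-ethyl-8-fluoro-7-methylnon-1-ene.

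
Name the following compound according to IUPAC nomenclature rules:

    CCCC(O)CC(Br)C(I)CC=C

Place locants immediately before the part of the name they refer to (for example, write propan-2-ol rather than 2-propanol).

6-bromo-7-iododec-9-en-4-ol

The longest chain bearing the –OH group and the multiple bond is 10 carbons long (decane).
The highest-priority functional group is an alcohol (–OH), so the name ends in -ol.
There is one C=C double bond, indicated by the ending -ene.
Choose the numbering such that numbering from this end puts the hydroxyl group at C-4 rather than C-7.
With this numbering: the hydroxyl at C-4; the double bond between C-9 and C-10; a bromo group at C-6; an iodo group at C-7.
Prefixes are listed alphabetically: bromo, iodo.
Assembling the pieces gives 6-bromo-7-iododec-9-en-4-ol.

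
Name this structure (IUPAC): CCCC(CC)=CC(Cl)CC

The longest carbon chain that includes the multiple bond has 8 carbons, so the parent hydride is octane.
The chain contains a C=C double bond, so the unsaturation ending is -ene.
Choose the numbering such that the substituent locant set {3,5} is lower than {4,6} at the first point of difference.
With this numbering: the double bond between C-4 and C-5; a chloro group at C-3; an ethyl group at C-5.
The substituents are ordered alphabetically, ignoring any di-/tri- multipliers.
Assembling the pieces gives 3-chloro-5-ethyloct-4-ene.

3-chloro-5-ethyloct-4-ene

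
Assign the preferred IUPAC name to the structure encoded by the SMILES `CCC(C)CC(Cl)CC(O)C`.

4-chloro-6-methyloctan-2-ol

Counting along the main chain through the –OH group gives 8 carbons: the parent is octane.
An alcohol (–OH) is the principal characteristic group, giving the suffix -ol.
Choose the numbering such that numbering from this end puts the hydroxyl group at C-2 rather than C-7.
This places the hydroxyl at C-2; a chloro group at C-4; a methyl group at C-6.
Prefixes are listed alphabetically: chloro, methyl.
The name is 4-chloro-6-methyloctan-2-ol.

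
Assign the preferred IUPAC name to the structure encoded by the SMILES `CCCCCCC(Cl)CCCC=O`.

5-chloroundecanal

The longest chain bearing the –CHO group is 11 carbons long (undecane).
An aldehyde (terminal –CHO) is the principal characteristic group, giving the suffix -al.
Number the chain so that the aldehyde carbon is C-1 by definition.
With this numbering: a chloro group at C-5.
The name is 5-chloroundecanal.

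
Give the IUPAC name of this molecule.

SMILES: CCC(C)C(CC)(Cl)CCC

The parent chain contains 7 carbons (heptane).
Choose the numbering such that the substituent locant set {3,4,4} is lower than {4,4,5} at the first point of difference.
That gives a chloro group at C-4; an ethyl group at C-4; a methyl group at C-3.
Prefixes are listed alphabetically: chloro, ethyl, methyl.
Putting it together: 4-chloro-4-ethyl-3-methylheptane.

4-chloro-4-ethyl-3-methylheptane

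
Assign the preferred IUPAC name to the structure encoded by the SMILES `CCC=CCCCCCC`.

Counting along the main chain through the multiple bond gives 10 carbons: the parent is decane.
There is one C=C double bond, indicated by the ending -ene.
The numbering direction is chosen so that numbering from this end puts the double bond at C-3 rather than C-7.
That gives the double bond between C-3 and C-4.
The name is dec-3-ene.

dec-3-ene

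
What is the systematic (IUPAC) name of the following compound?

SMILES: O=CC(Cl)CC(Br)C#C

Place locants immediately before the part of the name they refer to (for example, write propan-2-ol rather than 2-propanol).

The longest carbon chain that includes the –CHO group and the multiple bond has 6 carbons, so the parent hydride is hexane.
The principal characteristic group is an aldehyde (terminal –CHO), named with the suffix -al.
A C≡C triple bond in the chain gives the infix -yne-.
Number the chain so that the aldehyde carbon is C-1 by definition.
This places the triple bond between C-5 and C-6; a bromo group at C-4; a chloro group at C-2.
Prefixes are listed alphabetically: bromo, chloro.
Assembling the pieces gives 4-bromo-2-chlorohex-5-ynal.

4-bromo-2-chlorohex-5-ynal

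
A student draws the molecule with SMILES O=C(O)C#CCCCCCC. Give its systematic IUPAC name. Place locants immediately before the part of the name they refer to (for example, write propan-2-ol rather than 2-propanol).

non-2-ynoic acid

Counting along the main chain through the –COOH group and the multiple bond gives 9 carbons: the parent is nonane.
A carboxylic acid (terminal –COOH) is the principal characteristic group, giving the suffix -oic acid.
A C≡C triple bond in the chain gives the infix -yne-.
Choose the numbering such that the carboxylic acid carbon is C-1 by definition.
This places the triple bond between C-2 and C-3.
The name is non-2-ynoic acid.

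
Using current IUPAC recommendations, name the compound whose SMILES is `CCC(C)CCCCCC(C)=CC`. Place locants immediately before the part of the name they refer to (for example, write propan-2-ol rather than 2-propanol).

3,9-dimethylundec-2-ene

Counting along the main chain through the multiple bond gives 11 carbons: the parent is undecane.
There is one C=C double bond, indicated by the ending -ene.
The numbering direction is chosen so that numbering from this end puts the double bond at C-2 rather than C-9.
With this numbering: the double bond between C-2 and C-3; methyl groups at C-3 and C-9.
Putting it together: 3,9-dimethylundec-2-ene.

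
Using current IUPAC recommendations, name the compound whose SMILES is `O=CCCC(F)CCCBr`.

Counting along the main chain through the –CHO group gives 7 carbons: the parent is heptane.
The highest-priority functional group is an aldehyde (terminal –CHO), so the name ends in -al.
Choose the numbering such that the aldehyde carbon is C-1 by definition.
This places a bromo group at C-7; a fluoro group at C-4.
Substituent prefixes are cited in alphabetical order (multiplying prefixes like di-/tri- are ignored for ordering).
Assembling the pieces gives 7-bromo-4-fluoroheptanal.

7-bromo-4-fluoroheptanal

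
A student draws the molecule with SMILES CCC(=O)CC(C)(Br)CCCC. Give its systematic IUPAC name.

Counting along the main chain through the carbonyl gives 9 carbons: the parent is nonane.
The principal characteristic group is a ketone (C=O on an internal carbon), named with the suffix -one.
Number the chain so that numbering from this end puts the carbonyl group at C-3 rather than C-7.
This places the carbonyl at C-3; a bromo group at C-5; a methyl group at C-5.
The substituents are ordered alphabetically, ignoring any di-/tri- multipliers.
The name is 5-bromo-5-methylnonan-3-one.

5-bromo-5-methylnonan-3-one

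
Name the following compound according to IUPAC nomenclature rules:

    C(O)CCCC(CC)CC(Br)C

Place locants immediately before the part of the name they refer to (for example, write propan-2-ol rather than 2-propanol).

7-bromo-5-ethyloctan-1-ol

The longest chain bearing the –OH group is 8 carbons long (octane).
The principal characteristic group is an alcohol (–OH), named with the suffix -ol.
Choose the numbering such that numbering from this end puts the hydroxyl group at C-1 rather than C-8.
This places the hydroxyl at C-1; a bromo group at C-7; an ethyl group at C-5.
Prefixes are listed alphabetically: bromo, ethyl.
The name is 7-bromo-5-ethyloctan-1-ol.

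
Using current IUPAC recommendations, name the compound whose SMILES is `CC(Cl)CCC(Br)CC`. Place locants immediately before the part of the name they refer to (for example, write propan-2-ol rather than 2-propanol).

The parent chain contains 7 carbons (heptane).
The numbering direction is chosen so that the substituent locant set {2,5} is lower than {3,6} at the first point of difference.
With this numbering: a bromo group at C-5; a chloro group at C-2.
Prefixes are listed alphabetically: bromo, chloro.
Putting it together: 5-bromo-2-chloroheptane.

5-bromo-2-chloroheptane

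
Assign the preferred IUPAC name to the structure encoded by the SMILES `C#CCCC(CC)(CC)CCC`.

5,5-diethyloct-1-yne

The longest carbon chain that includes the multiple bond has 8 carbons, so the parent hydride is octane.
There is one C≡C triple bond, indicated by the ending -yne.
Number the chain so that numbering from this end puts the triple bond at C-1 rather than C-7.
This places the triple bond between C-1 and C-2; two ethyl groups at C-5.
The name is 5,5-diethyloct-1-yne.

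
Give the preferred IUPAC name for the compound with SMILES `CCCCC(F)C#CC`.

The longest chain bearing the multiple bond is 8 carbons long (octane).
The chain contains a C≡C triple bond, so the unsaturation ending is -yne.
Number the chain so that numbering from this end puts the triple bond at C-2 rather than C-6.
With this numbering: the triple bond between C-2 and C-3; a fluoro group at C-4.
Putting it together: 4-fluorooct-2-yne.

4-fluorooct-2-yne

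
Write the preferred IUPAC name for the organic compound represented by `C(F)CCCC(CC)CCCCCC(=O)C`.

Counting along the main chain through the carbonyl gives 12 carbons: the parent is dodecane.
The principal characteristic group is a ketone (C=O on an internal carbon), named with the suffix -one.
Choose the numbering such that numbering from this end puts the carbonyl group at C-2 rather than C-11.
This places the carbonyl at C-2; an ethyl group at C-8; a fluoro group at C-12.
The substituents are ordered alphabetically, ignoring any di-/tri- multipliers.
The name is 8-ethyl-12-fluorododecan-2-one.

8-ethyl-12-fluorododecan-2-one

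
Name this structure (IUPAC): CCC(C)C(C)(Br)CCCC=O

5-bromo-5,6-dimethyloctanal

Counting along the main chain through the –CHO group gives 8 carbons: the parent is octane.
The principal characteristic group is an aldehyde (terminal –CHO), named with the suffix -al.
Choose the numbering such that the aldehyde carbon is C-1 by definition.
That gives a bromo group at C-5; methyl groups at C-5 and C-6.
Prefixes are listed alphabetically: bromo, methyl.
The name is 5-bromo-5,6-dimethyloctanal.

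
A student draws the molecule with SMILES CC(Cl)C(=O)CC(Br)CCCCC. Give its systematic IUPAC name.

5-bromo-2-chlorodecan-3-one

The longest chain bearing the carbonyl is 10 carbons long (decane).
A ketone (C=O on an internal carbon) is the principal characteristic group, giving the suffix -one.
The numbering direction is chosen so that numbering from this end puts the carbonyl group at C-3 rather than C-8.
That gives the carbonyl at C-3; a bromo group at C-5; a chloro group at C-2.
Prefixes are listed alphabetically: bromo, chloro.
Assembling the pieces gives 5-bromo-2-chlorodecan-3-one.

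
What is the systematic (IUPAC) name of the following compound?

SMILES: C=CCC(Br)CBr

4,5-dibromopent-1-ene

The longest carbon chain that includes the multiple bond has 5 carbons, so the parent hydride is pentane.
The chain contains a C=C double bond, so the unsaturation ending is -ene.
The numbering direction is chosen so that numbering from this end puts the double bond at C-1 rather than C-4.
With this numbering: the double bond between C-1 and C-2; bromo groups at C-4 and C-5.
The name is 4,5-dibromopent-1-ene.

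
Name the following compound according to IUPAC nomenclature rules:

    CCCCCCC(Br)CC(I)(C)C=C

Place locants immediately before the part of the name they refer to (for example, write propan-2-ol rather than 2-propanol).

5-bromo-3-iodo-3-methylundec-1-ene

Counting along the main chain through the multiple bond gives 11 carbons: the parent is undecane.
There is one C=C double bond, indicated by the ending -ene.
The numbering direction is chosen so that numbering from this end puts the double bond at C-1 rather than C-10.
With this numbering: the double bond between C-1 and C-2; a bromo group at C-5; an iodo group at C-3; a methyl group at C-3.
The substituents are ordered alphabetically, ignoring any di-/tri- multipliers.
Assembling the pieces gives 5-bromo-3-iodo-3-methylundec-1-ene.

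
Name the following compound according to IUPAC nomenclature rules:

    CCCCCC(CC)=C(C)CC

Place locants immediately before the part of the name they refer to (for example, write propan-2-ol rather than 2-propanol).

The longest chain bearing the multiple bond is 9 carbons long (nonane).
A C=C double bond in the chain gives the infix -ene-.
Choose the numbering such that numbering from this end puts the double bond at C-3 rather than C-6.
With this numbering: the double bond between C-3 and C-4; an ethyl group at C-4; a methyl group at C-3.
Substituent prefixes are cited in alphabetical order (multiplying prefixes like di-/tri- are ignored for ordering).
Assembling the pieces gives 4-ethyl-3-methylnon-3-ene.

4-ethyl-3-methylnon-3-ene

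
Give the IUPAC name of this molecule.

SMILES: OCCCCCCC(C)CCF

The longest carbon chain that includes the –OH group has 9 carbons, so the parent hydride is nonane.
The highest-priority functional group is an alcohol (–OH), so the name ends in -ol.
Choose the numbering such that numbering from this end puts the hydroxyl group at C-1 rather than C-9.
That gives the hydroxyl at C-1; a fluoro group at C-9; a methyl group at C-7.
Substituent prefixes are cited in alphabetical order (multiplying prefixes like di-/tri- are ignored for ordering).
Putting it together: 9-fluoro-7-methylnonan-1-ol.

9-fluoro-7-methylnonan-1-ol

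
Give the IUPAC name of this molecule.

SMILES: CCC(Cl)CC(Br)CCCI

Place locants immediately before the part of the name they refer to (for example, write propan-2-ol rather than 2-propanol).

4-bromo-6-chloro-1-iodooctane

The parent chain contains 8 carbons (octane).
Number the chain so that the substituent locant set {1,4,6} is lower than {3,5,8} at the first point of difference.
This places a bromo group at C-4; a chloro group at C-6; an iodo group at C-1.
Substituent prefixes are cited in alphabetical order (multiplying prefixes like di-/tri- are ignored for ordering).
Putting it together: 4-bromo-6-chloro-1-iodooctane.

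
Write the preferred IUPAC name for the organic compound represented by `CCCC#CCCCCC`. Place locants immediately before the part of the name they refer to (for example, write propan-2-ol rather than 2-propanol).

Counting along the main chain through the multiple bond gives 10 carbons: the parent is decane.
There is one C≡C triple bond, indicated by the ending -yne.
Number the chain so that numbering from this end puts the triple bond at C-4 rather than C-6.
This places the triple bond between C-4 and C-5.
The name is dec-4-yne.

dec-4-yne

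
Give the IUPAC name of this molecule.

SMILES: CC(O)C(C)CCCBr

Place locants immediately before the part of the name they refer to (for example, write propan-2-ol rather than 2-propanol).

Counting along the main chain through the –OH group gives 6 carbons: the parent is hexane.
The principal characteristic group is an alcohol (–OH), named with the suffix -ol.
The numbering direction is chosen so that numbering from this end puts the hydroxyl group at C-2 rather than C-5.
With this numbering: the hydroxyl at C-2; a bromo group at C-6; a methyl group at C-3.
Substituent prefixes are cited in alphabetical order (multiplying prefixes like di-/tri- are ignored for ordering).
The name is 6-bromo-3-methylhexan-2-ol.

6-bromo-3-methylhexan-2-ol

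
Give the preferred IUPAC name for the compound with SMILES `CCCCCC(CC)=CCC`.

The longest carbon chain that includes the multiple bond has 9 carbons, so the parent hydride is nonane.
A C=C double bond in the chain gives the infix -ene-.
Choose the numbering such that numbering from this end puts the double bond at C-3 rather than C-6.
This places the double bond between C-3 and C-4; an ethyl group at C-4.
Putting it together: 4-ethylnon-3-ene.

4-ethylnon-3-ene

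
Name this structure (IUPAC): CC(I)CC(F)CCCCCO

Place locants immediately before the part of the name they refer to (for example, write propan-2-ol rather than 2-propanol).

The longest chain bearing the –OH group is 9 carbons long (nonane).
An alcohol (–OH) is the principal characteristic group, giving the suffix -ol.
The numbering direction is chosen so that numbering from this end puts the hydroxyl group at C-1 rather than C-9.
With this numbering: the hydroxyl at C-1; a fluoro group at C-6; an iodo group at C-8.
Substituent prefixes are cited in alphabetical order (multiplying prefixes like di-/tri- are ignored for ordering).
Putting it together: 6-fluoro-8-iodononan-1-ol.

6-fluoro-8-iodononan-1-ol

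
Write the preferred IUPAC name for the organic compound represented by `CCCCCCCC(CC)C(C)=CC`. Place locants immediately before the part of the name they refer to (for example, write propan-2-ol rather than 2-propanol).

Counting along the main chain through the multiple bond gives 11 carbons: the parent is undecane.
The chain contains a C=C double bond, so the unsaturation ending is -ene.
The numbering direction is chosen so that numbering from this end puts the double bond at C-2 rather than C-9.
That gives the double bond between C-2 and C-3; an ethyl group at C-4; a methyl group at C-3.
Substituent prefixes are cited in alphabetical order (multiplying prefixes like di-/tri- are ignored for ordering).
The name is 4-ethyl-3-methylundec-2-ene.

4-ethyl-3-methylundec-2-ene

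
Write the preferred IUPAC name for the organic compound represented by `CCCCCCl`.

1-chloropentane

The longest continuous carbon chain has 5 atoms, so the parent hydride is pentane.
Number the chain so that the substituent locant set {1} is lower than {5} at the first point of difference.
This places a chloro group at C-1.
Assembling the pieces gives 1-chloropentane.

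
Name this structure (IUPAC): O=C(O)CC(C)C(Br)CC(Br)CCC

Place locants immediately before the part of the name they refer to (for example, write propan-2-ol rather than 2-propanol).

4,6-dibromo-3-methylnonanoic acid

The longest carbon chain that includes the –COOH group has 9 carbons, so the parent hydride is nonane.
The highest-priority functional group is a carboxylic acid (terminal –COOH), so the name ends in -oic acid.
The numbering direction is chosen so that the carboxylic acid carbon is C-1 by definition.
With this numbering: bromo groups at C-4 and C-6; a methyl group at C-3.
The substituents are ordered alphabetically, ignoring any di-/tri- multipliers.
The name is 4,6-dibromo-3-methylnonanoic acid.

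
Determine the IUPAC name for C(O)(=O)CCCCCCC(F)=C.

8-fluoronon-8-enoic acid

The longest carbon chain that includes the –COOH group and the multiple bond has 9 carbons, so the parent hydride is nonane.
The principal characteristic group is a carboxylic acid (terminal –COOH), named with the suffix -oic acid.
There is one C=C double bond, indicated by the ending -ene.
Number the chain so that the carboxylic acid carbon is C-1 by definition.
This places the double bond between C-8 and C-9; a fluoro group at C-8.
Assembling the pieces gives 8-fluoronon-8-enoic acid.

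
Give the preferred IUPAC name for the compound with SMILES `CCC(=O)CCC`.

The longest chain bearing the carbonyl is 6 carbons long (hexane).
The principal characteristic group is a ketone (C=O on an internal carbon), named with the suffix -one.
The numbering direction is chosen so that numbering from this end puts the carbonyl group at C-3 rather than C-4.
That gives the carbonyl at C-3.
Assembling the pieces gives hexan-3-one.

hexan-3-one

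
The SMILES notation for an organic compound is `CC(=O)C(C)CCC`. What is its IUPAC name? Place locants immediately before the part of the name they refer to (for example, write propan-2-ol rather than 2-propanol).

3-methylhexan-2-one

The longest carbon chain that includes the carbonyl has 6 carbons, so the parent hydride is hexane.
The highest-priority functional group is a ketone (C=O on an internal carbon), so the name ends in -one.
Choose the numbering such that numbering from this end puts the carbonyl group at C-2 rather than C-5.
With this numbering: the carbonyl at C-2; a methyl group at C-3.
Assembling the pieces gives 3-methylhexan-2-one.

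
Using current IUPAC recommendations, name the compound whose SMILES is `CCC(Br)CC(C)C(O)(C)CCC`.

The longest chain bearing the –OH group is 9 carbons long (nonane).
The highest-priority functional group is an alcohol (–OH), so the name ends in -ol.
Choose the numbering such that numbering from this end puts the hydroxyl group at C-4 rather than C-6.
This places the hydroxyl at C-4; a bromo group at C-7; methyl groups at C-4 and C-5.
Substituent prefixes are cited in alphabetical order (multiplying prefixes like di-/tri- are ignored for ordering).
Putting it together: 7-bromo-4,5-dimethylnonan-4-ol.

7-bromo-4,5-dimethylnonan-4-ol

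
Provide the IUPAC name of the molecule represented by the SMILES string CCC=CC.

Counting along the main chain through the multiple bond gives 5 carbons: the parent is pentane.
There is one C=C double bond, indicated by the ending -ene.
Number the chain so that numbering from this end puts the double bond at C-2 rather than C-3.
That gives the double bond between C-2 and C-3.
Putting it together: pent-2-ene.

pent-2-ene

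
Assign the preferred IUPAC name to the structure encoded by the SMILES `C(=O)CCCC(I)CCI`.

5,7-diiodoheptanal

The longest chain bearing the –CHO group is 7 carbons long (heptane).
The principal characteristic group is an aldehyde (terminal –CHO), named with the suffix -al.
The numbering direction is chosen so that the aldehyde carbon is C-1 by definition.
With this numbering: iodo groups at C-5 and C-7.
The name is 5,7-diiodoheptanal.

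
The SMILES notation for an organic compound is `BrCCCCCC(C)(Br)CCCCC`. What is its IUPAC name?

1,6-dibromo-6-methylundecane

The longest carbon chain is 11 atoms: the parent is undecane.
The numbering direction is chosen so that the substituent locant set {1,6,6} is lower than {6,6,11} at the first point of difference.
This places bromo groups at C-1 and C-6; a methyl group at C-6.
The substituents are ordered alphabetically, ignoring any di-/tri- multipliers.
The name is 1,6-dibromo-6-methylundecane.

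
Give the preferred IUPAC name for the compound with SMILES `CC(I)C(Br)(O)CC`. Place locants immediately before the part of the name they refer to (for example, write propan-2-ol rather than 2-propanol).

3-bromo-2-iodopentan-3-ol

The longest chain bearing the –OH group is 5 carbons long (pentane).
An alcohol (–OH) is the principal characteristic group, giving the suffix -ol.
Choose the numbering such that the substituent locant set {2,3} is lower than {3,4} at the first point of difference.
That gives the hydroxyl at C-3; a bromo group at C-3; an iodo group at C-2.
The substituents are ordered alphabetically, ignoring any di-/tri- multipliers.
Assembling the pieces gives 3-bromo-2-iodopentan-3-ol.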